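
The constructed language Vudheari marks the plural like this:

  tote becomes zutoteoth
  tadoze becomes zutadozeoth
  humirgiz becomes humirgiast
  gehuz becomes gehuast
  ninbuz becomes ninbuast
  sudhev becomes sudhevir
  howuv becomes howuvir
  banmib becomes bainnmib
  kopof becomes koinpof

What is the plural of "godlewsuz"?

godlewsuast

tote and sudhev both have last vowel 'e' yet inflect differently (zutoteoth, sudhevir), so the last vowel is not what conditions the rule; the final letter is.
"godlewsuz" ends in -z. The stems ending in -z (humirgiz → humirgiast, gehuz → gehuast, ninbuz → ninbuast) drop the final letter and add -ast.
The other patterns: stems ending in -e add zu- … -oth around the stem; stems ending in -v add -ir; stems ending in -b or -f insert -in- after the first vowel.
So godlewsuz → godlewsuast.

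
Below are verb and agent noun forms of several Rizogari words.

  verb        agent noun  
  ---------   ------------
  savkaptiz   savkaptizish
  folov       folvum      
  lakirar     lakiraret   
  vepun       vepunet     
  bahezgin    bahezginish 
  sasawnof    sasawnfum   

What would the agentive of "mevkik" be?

mevkikish

bahezgin and vepun both end in -n yet inflect differently (bahezginish, vepunet), so the final letter is not what conditions the rule; the last vowel is.
"mevkik" has last vowel 'i'. The stems whose last vowel is 'i' (savkaptiz → savkaptizish, bahezgin → bahezginish) add -ish.
So mevkik → mevkikish.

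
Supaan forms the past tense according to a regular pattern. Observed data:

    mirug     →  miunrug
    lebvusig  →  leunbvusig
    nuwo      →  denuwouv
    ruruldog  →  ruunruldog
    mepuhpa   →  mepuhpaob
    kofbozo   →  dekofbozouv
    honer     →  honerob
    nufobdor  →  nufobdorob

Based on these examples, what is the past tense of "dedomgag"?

deundomgag

ruruldog and nuwo both have last vowel 'o' yet inflect differently (ruunruldog, denuwouv), so the last vowel is not what conditions the rule; the final letter is.
"dedomgag" ends in -g. The stems ending in -g (lebvusig → leunbvusig, mirug → miunrug, ruruldog → ruunruldog) insert -un- after the first vowel.
The other patterns: stems ending in -o add de- … -uv around the stem; stems ending in -a or -r add -ob.
So dedomgag → deundomgag.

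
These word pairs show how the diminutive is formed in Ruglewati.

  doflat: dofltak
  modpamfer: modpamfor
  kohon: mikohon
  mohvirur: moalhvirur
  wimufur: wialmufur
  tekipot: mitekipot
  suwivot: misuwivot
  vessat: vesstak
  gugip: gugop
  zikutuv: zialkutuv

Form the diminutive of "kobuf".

vessat and tekipot both end in -t yet inflect differently (vesstak, mitekipot), so the final letter is not what conditions the rule; the last vowel is.
"kobuf" has last vowel 'u'. The stems whose last vowel is 'u' (zikutuv → zialkutuv, wimufur → wialmufur, mohvirur → moalhvirur) insert -al- after the first vowel.
The other patterns: stems whose last vowel is 'a' delete the last vowel and add -ak; stems whose last vowel is 'e' or 'i' change the last vowel to 'o'; stems whose last vowel is 'o' add the prefix mi-.
So kobuf → koalbuf.

koalbuf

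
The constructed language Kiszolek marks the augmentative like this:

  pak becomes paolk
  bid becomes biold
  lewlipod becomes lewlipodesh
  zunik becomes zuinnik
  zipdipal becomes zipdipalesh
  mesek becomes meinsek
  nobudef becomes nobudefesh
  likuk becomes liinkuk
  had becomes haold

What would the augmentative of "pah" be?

paolh

"pah" has 1 vowel. The stems with 1 vowel (had → haold, pak → paolk, bid → biold) insert -ol- after the first vowel.
So pah → paolh.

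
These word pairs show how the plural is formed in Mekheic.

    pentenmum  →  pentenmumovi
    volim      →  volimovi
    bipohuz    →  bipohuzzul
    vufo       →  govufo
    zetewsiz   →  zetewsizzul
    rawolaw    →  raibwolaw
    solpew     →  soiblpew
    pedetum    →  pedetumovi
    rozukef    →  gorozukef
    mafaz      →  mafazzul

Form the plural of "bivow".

biibvow

"bivow" ends in -w. The stems ending in -w (solpew → soiblpew, rawolaw → raibwolaw) insert -ib- after the first vowel.
The other patterns: stems ending in -m add -ovi; stems ending in -z double the final consonant and add -ul; stems ending in -f or -o add the prefix go-.
So bivow → biibvow.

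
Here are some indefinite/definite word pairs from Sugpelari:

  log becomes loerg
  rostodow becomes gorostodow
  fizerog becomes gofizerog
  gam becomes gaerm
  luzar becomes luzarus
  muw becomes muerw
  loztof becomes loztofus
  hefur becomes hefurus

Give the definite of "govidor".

muw and rostodow both end in -w yet inflect differently (muerw, gorostodow), so the final letter is not what conditions the rule; the number of vowels is.
"govidor" has 3 vowels. The stems with 3 vowels (rostodow → gorostodow, fizerog → gofizerog) add the prefix go-.
The other patterns: stems with 1 vowel insert -er- after the first vowel; stems with 2 vowels add -us.
So govidor → gogovidor.

gogovidor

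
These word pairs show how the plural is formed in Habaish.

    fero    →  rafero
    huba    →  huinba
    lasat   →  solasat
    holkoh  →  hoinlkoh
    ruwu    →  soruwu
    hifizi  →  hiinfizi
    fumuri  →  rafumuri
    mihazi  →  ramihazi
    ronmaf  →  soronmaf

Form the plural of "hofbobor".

hifizi and mihazi both end in -i yet inflect differently (hiinfizi, ramihazi), so the final letter is not what conditions the rule; the first letter is.
"hofbobor" begins with h-. The stems beginning with h- (hifizi → hiinfizi, holkoh → hoinlkoh, huba → huinba) insert -in- after the first vowel.
The other patterns: stems beginning with l- or r- add the prefix so-; stems beginning with f- or m- add the prefix ra-.
So hofbobor → hoinfbobor.

hoinfbobor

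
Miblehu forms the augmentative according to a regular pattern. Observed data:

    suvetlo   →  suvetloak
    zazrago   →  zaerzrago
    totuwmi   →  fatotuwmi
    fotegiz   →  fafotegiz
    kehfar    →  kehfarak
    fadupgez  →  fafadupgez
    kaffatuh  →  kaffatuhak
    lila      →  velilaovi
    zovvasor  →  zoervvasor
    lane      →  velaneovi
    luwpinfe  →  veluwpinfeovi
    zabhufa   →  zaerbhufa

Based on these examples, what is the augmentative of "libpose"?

kehfar and zovvasor both end in -r yet inflect differently (kehfarak, zoervvasor), so the final letter is not what conditions the rule; the first letter is.
"libpose" begins with l-. The stems beginning with l- (luwpinfe → veluwpinfeovi, lila → velilaovi, lane → velaneovi) add ve- … -ovi around the stem.
So libpose → velibposeovi.

velibposeovi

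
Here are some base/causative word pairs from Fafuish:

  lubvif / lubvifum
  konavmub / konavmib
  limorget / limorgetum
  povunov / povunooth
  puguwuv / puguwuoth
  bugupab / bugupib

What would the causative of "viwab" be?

konavmub and puguwuv both have last vowel 'u' yet inflect differently (konavmib, puguwuoth), so the last vowel is not what conditions the rule; the final letter is.
"viwab" ends in -b. The stems ending in -b (konavmub → konavmib, bugupab → bugupib) change the last vowel to 'i'.
The other patterns: stems ending in -v drop the final letter and add -oth; stems ending in -f or -t add -um.
So viwab → viwib.

viwib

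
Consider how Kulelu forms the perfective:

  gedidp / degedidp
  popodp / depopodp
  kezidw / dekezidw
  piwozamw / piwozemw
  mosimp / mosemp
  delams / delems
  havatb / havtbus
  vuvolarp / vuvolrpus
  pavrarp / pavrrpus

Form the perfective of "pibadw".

depibadw

kezidw and piwozamw both end in -w yet inflect differently (dekezidw, piwozemw), so the final letter is not what conditions the rule; the second-to-last letter is.
"pibadw" has second-to-last letter 'd'. The stems whose second-to-last letter is 'd' (gedidp → degedidp, popodp → depopodp, kezidw → dekezidw) add the prefix de-.
So pibadw → depibadw.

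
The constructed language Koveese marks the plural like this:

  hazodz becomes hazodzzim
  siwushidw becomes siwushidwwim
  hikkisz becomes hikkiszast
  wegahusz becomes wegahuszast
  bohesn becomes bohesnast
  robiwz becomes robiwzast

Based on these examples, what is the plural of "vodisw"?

vodiswast

hazodz and hikkisz both end in -z yet inflect differently (hazodzzim, hikkiszast), so the final letter is not what conditions the rule; the second-to-last letter is.
"vodisw" has second-to-last letter 's'. The stems whose second-to-last letter is 's' (hikkisz → hikkiszast, wegahusz → wegahuszast, bohesn → bohesnast) add -ast.
So vodisw → vodiswast.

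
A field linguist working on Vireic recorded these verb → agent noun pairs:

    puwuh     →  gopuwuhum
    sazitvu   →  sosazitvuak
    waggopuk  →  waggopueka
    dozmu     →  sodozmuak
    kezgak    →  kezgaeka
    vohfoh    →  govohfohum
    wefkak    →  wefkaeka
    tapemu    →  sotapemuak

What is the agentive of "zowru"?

"zowru" ends in -u. The stems ending in -u (dozmu → sodozmuak, sazitvu → sosazitvuak, tapemu → sotapemuak) add so- … -ak around the stem.
The other patterns: stems ending in -k drop the final letter and add -eka; stems ending in -h add go- … -um around the stem.
So zowru → sozowruak.

sozowruak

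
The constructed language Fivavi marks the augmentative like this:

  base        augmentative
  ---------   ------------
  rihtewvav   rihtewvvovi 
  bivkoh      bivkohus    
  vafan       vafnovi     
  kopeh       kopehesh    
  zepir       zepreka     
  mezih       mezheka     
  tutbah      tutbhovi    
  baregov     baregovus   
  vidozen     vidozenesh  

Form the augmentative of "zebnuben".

rihtewvav and baregov both end in -v yet inflect differently (rihtewvvovi, baregovus), so the final letter is not what conditions the rule; the last vowel is.
"zebnuben" has last vowel 'e'. The stems whose last vowel is 'e' (kopeh → kopehesh, vidozen → vidozenesh) add -esh.
So zebnuben → zebnubenesh.

zebnubenesh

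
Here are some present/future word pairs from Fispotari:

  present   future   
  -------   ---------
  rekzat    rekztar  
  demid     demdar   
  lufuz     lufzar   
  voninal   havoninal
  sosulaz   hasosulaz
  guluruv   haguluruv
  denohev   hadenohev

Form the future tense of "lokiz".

"lokiz" has 2 vowels. The stems with 2 vowels (rekzat → rekztar, demid → demdar, lufuz → lufzar) delete the last vowel and add -ar.
The other pattern: stems with 3 vowels add the prefix ha-.
So lokiz → lokzar.

lokzar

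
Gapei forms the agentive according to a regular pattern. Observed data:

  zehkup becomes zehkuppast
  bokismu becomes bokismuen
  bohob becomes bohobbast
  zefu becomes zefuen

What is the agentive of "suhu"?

zehkup and zefu both have last vowel 'u' yet inflect differently (zehkuppast, zefuen), so the last vowel is not what conditions the rule; whether the stem ends in a vowel or a consonant is.
"suhu" ends in a vowel. The stems ending in a vowel (zefu → zefuen, bokismu → bokismuen) add -en.
The other pattern: stems ending in a consonant double the final consonant and add -ast.
So suhu → suhuen.

suhuen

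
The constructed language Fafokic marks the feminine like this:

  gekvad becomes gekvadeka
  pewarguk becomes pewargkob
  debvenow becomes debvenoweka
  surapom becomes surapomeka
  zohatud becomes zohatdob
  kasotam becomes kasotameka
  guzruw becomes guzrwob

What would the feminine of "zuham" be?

zohatud and gekvad both end in -d yet inflect differently (zohatdob, gekvadeka), so the final letter is not what conditions the rule; the last vowel is.
"zuham" has last vowel 'a'. The stems whose last vowel is 'a' (kasotam → kasotameka, gekvad → gekvadeka) add -eka.
The other pattern: stems whose last vowel is 'u' delete the last vowel and add -ob.
So zuham → zuhameka.

zuhameka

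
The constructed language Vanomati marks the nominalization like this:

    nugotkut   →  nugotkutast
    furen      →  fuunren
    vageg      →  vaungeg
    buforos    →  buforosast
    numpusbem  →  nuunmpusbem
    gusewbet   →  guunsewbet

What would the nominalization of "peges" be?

peunges

gusewbet and nugotkut both end in -t yet inflect differently (guunsewbet, nugotkutast), so the final letter is not what conditions the rule; the last vowel is.
"peges" has last vowel 'e'. The stems whose last vowel is 'e' (furen → fuunren, numpusbem → nuunmpusbem, gusewbet → guunsewbet) insert -un- after the first vowel.
The other pattern: stems whose last vowel is 'o' or 'u' add -ast.
So peges → peunges.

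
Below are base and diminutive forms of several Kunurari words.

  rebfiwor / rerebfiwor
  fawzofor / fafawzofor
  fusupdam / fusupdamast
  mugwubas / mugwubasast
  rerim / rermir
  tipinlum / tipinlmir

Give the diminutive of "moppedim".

fusupdam and rerim both end in -m yet inflect differently (fusupdamast, rermir), so the final letter is not what conditions the rule; the last vowel is.
"moppedim" has last vowel 'i'. The one such stem in the data (rerim → rermir) deletes the last vowel and adds -ir (as does tipinlum), so the same rule applies.
So moppedim → moppedmir.

moppedmir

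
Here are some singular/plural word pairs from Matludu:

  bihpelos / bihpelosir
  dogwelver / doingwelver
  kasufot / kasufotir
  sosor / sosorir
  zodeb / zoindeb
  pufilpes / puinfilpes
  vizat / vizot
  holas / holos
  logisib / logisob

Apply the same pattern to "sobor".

dogwelver and sosor both end in -r yet inflect differently (doingwelver, sosorir), so the final letter is not what conditions the rule; the last vowel is.
"sobor" has last vowel 'o'. The stems whose last vowel is 'o' (sosor → sosorir, bihpelos → bihpelosir, kasufot → kasufotir) add -ir.
So sobor → soborir.

soborir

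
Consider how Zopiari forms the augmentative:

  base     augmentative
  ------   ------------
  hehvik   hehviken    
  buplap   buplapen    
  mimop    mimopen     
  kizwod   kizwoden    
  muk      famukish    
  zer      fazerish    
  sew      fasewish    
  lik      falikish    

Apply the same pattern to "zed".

"zed" has 1 vowel. The stems with 1 vowel (muk → famukish, zer → fazerish, sew → fasewish) add fa- … -ish around the stem.
So zed → fazedish.

fazedish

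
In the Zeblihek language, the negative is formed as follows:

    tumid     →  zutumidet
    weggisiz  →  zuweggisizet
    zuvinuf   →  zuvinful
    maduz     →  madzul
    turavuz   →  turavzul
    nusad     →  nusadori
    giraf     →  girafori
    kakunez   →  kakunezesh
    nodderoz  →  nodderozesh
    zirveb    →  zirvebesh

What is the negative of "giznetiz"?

"giznetiz" has last vowel 'i'. The stems whose last vowel is 'i' (tumid → zutumidet, weggisiz → zuweggisizet) add zu- … -et around the stem.
So giznetiz → zugiznetizet.

zugiznetizet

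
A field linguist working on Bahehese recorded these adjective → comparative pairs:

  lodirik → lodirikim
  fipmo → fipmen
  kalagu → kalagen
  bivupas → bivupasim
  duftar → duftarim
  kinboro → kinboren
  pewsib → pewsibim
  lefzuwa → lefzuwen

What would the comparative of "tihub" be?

lefzuwa and duftar both have last vowel 'a' yet inflect differently (lefzuwen, duftarim), so the last vowel is not what conditions the rule; whether the stem ends in a vowel or a consonant is.
"tihub" ends in a consonant. The stems ending in a consonant (duftar → duftarim, lodirik → lodirikim, bivupas → bivupasim) add -im.
The other pattern: stems ending in a vowel drop the final letter and add -en.
So tihub → tihubim.

tihubim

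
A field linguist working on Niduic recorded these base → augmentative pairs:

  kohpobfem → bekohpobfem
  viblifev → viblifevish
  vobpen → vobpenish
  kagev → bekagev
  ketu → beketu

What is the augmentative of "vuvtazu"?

vuvtazuish

viblifev and kagev both end in -v yet inflect differently (viblifevish, bekagev), so the final letter is not what conditions the rule; the first letter is.
"vuvtazu" begins with v-. The stems beginning with v- (viblifev → viblifevish, vobpen → vobpenish) add -ish.
So vuvtazu → vuvtazuish.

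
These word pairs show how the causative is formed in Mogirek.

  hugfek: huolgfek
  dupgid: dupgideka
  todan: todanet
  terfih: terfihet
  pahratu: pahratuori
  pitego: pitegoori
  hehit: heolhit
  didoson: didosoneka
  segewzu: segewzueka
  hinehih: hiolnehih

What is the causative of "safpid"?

safpideka

hinehih and terfih both end in -h yet inflect differently (hiolnehih, terfihet), so the final letter is not what conditions the rule; the first letter is.
"safpid" begins with s-. The one such stem in the data (segewzu → segewzueka) adds -eka, so the same rule applies.
The other patterns: stems beginning with h- insert -ol- after the first vowel; stems beginning with p- add -ori; stems beginning with t- add -et.
So safpid → safpideka.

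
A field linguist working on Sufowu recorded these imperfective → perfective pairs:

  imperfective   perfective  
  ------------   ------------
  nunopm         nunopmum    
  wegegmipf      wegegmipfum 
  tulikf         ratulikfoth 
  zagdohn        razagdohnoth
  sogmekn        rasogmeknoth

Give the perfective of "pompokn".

"pompokn" has second-to-last letter 'k'. The stems whose second-to-last letter is 'k' (tulikf → ratulikfoth, sogmekn → rasogmeknoth) add ra- … -oth around the stem.
So pompokn → rapompoknoth.

rapompoknoth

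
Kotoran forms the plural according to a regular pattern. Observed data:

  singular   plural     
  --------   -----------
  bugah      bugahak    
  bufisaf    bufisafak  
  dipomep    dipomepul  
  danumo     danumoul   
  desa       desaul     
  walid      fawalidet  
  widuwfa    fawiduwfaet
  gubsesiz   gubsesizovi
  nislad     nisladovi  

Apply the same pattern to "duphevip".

duphevipul

desa and widuwfa both end in -a yet inflect differently (desaul, fawiduwfaet), so the final letter is not what conditions the rule; the first letter is.
"duphevip" begins with d-. The stems beginning with d- (dipomep → dipomepul, danumo → danumoul, desa → desaul) add -ul.
So duphevip → duphevipul.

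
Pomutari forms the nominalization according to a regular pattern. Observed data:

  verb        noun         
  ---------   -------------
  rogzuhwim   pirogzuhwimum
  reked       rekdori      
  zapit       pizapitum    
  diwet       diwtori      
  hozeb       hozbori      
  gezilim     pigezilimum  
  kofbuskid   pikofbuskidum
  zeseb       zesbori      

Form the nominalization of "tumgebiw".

pitumgebiwum

"tumgebiw" has last vowel 'i'. The stems whose last vowel is 'i' (zapit → pizapitum, rogzuhwim → pirogzuhwimum, kofbuskid → pikofbuskidum) add pi- … -um around the stem.
The other pattern: stems whose last vowel is 'e' delete the last vowel and add -ori.
So tumgebiw → pitumgebiwum.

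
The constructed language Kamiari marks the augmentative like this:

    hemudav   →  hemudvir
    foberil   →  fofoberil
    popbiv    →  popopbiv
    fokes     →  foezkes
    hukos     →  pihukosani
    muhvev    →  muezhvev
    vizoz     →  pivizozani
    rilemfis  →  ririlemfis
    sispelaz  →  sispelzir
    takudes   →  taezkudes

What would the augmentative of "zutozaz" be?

zutozzir

"zutozaz" has last vowel 'a'. The stems whose last vowel is 'a' (hemudav → hemudvir, sispelaz → sispelzir) delete the last vowel and add -ir.
The other patterns: stems whose last vowel is 'o' add pi- … -ani around the stem; stems whose last vowel is 'e' insert -ez- after the first vowel; stems whose last vowel is 'i' repeat the first consonant+vowel as a prefix.
So zutozaz → zutozzir.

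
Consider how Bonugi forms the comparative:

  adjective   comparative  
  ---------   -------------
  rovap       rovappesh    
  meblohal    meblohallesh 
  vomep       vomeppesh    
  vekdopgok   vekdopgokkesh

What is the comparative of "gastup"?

Every pair shown (rovap → rovappesh, meblohal → meblohallesh, vomep → vomeppesh, …) follows the same rule: double the final consonant and add -esh.
So gastup → gastuppesh.

gastuppesh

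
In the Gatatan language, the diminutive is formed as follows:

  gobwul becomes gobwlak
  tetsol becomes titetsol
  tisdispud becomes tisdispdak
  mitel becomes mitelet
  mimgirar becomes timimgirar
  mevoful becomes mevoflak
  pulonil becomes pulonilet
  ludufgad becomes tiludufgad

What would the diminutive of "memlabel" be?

memlabelet

mevoful and pulonil both end in -l yet inflect differently (mevoflak, pulonilet), so the final letter is not what conditions the rule; the last vowel is.
"memlabel" has last vowel 'e'. The one such stem in the data (mitel → mitelet) adds -et, so the same rule applies.
The other patterns: stems whose last vowel is 'u' delete the last vowel and add -ak; stems whose last vowel is 'a' or 'o' add the prefix ti-.
So memlabel → memlabelet.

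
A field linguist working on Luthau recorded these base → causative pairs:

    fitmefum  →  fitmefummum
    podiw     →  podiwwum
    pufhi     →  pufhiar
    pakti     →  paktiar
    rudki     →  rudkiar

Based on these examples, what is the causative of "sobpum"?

sobpummum

podiw and pufhi both have last vowel 'i' yet inflect differently (podiwwum, pufhiar), so the last vowel is not what conditions the rule; whether the stem ends in a vowel or a consonant is.
"sobpum" ends in a consonant. The stems ending in a consonant (fitmefum → fitmefummum, podiw → podiwwum) double the final consonant and add -um.
So sobpum → sobpummum.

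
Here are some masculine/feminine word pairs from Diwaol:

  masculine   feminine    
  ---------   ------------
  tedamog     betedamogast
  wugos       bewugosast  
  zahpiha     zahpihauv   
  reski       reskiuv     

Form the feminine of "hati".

hatiuv

tedamog and zahpiha both have 3 vowels yet inflect differently (betedamogast, zahpihauv), so the number of vowels is not what conditions the rule; whether the stem ends in a vowel or a consonant is.
"hati" ends in a vowel. The stems ending in a vowel (zahpiha → zahpihauv, reski → reskiuv) add -uv.
The other pattern: stems ending in a consonant add be- … -ast around the stem.
So hati → hatiuv.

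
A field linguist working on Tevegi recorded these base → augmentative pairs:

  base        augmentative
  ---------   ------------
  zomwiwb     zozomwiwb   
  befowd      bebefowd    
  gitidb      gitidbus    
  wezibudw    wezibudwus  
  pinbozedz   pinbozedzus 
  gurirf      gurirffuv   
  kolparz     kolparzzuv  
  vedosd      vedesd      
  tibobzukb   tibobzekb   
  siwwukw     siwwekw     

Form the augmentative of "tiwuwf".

zomwiwb and gitidb both end in -b yet inflect differently (zozomwiwb, gitidbus), so the final letter is not what conditions the rule; the second-to-last letter is.
"tiwuwf" has second-to-last letter 'w'. The stems whose second-to-last letter is 'w' (zomwiwb → zozomwiwb, befowd → bebefowd) repeat the first consonant+vowel as a prefix.
So tiwuwf → titiwuwf.

titiwuwf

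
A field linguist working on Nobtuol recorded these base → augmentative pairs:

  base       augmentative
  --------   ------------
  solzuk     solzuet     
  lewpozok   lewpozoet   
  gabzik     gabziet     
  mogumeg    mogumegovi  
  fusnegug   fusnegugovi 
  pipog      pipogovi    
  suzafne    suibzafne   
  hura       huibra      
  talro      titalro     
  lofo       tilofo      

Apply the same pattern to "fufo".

solzuk and fusnegug both have last vowel 'u' yet inflect differently (solzuet, fusnegugovi), so the last vowel is not what conditions the rule; the final letter is.
"fufo" ends in -o. The stems ending in -o (talro → titalro, lofo → tilofo) add the prefix ti-.
The other patterns: stems ending in -k drop the final letter and add -et; stems ending in -g add -ovi; stems ending in -a or -e insert -ib- after the first vowel.
So fufo → tifufo.

tifufo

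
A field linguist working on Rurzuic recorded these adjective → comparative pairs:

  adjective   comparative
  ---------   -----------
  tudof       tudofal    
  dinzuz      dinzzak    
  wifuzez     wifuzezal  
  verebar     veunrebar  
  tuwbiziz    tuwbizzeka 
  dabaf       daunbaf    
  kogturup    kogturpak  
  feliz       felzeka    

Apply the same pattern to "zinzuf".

wifuzez and dinzuz both end in -z yet inflect differently (wifuzezal, dinzzak), so the final letter is not what conditions the rule; the last vowel is.
"zinzuf" has last vowel 'u'. The stems whose last vowel is 'u' (dinzuz → dinzzak, kogturup → kogturpak) delete the last vowel and add -ak.
So zinzuf → zinzfak.

zinzfak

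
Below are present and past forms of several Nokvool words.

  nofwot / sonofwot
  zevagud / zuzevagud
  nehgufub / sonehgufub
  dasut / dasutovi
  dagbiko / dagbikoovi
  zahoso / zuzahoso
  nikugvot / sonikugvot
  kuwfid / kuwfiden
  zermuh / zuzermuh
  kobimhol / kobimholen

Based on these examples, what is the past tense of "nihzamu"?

sonihzamu

"nihzamu" begins with n-. The stems beginning with n- (nehgufub → sonehgufub, nofwot → sonofwot, nikugvot → sonikugvot) add the prefix so-.
The other patterns: stems beginning with z- add the prefix zu-; stems beginning with d- add -ovi; stems beginning with k- add -en.
So nihzamu → sonihzamu.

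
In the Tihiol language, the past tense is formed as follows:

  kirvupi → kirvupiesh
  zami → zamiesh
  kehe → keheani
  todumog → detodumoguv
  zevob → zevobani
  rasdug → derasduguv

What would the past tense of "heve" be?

heveani

todumog and zevob both have last vowel 'o' yet inflect differently (detodumoguv, zevobani), so the last vowel is not what conditions the rule; the final letter is.
"heve" ends in -e. The one such stem in the data (kehe → keheani) adds -ani, so the same rule applies.
So heve → heveani.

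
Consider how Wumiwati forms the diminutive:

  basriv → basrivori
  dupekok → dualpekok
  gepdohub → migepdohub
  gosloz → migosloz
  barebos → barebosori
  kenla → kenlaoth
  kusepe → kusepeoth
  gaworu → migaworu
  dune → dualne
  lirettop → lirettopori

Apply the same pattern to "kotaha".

dune and kusepe both end in -e yet inflect differently (dualne, kusepeoth), so the final letter is not what conditions the rule; the first letter is.
"kotaha" begins with k-. The stems beginning with k- (kusepe → kusepeoth, kenla → kenlaoth) add -oth.
The other patterns: stems beginning with g- add the prefix mi-; stems beginning with d- insert -al- after the first vowel; stems beginning with b- or l- add -ori.
So kotaha → kotahaoth.

kotahaoth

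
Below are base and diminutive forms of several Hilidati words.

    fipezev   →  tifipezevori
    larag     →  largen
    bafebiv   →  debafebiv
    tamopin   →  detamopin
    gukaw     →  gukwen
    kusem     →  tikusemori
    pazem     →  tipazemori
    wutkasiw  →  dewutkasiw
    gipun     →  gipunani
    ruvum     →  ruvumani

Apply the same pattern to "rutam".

gipun and tamopin both end in -n yet inflect differently (gipunani, detamopin), so the final letter is not what conditions the rule; the last vowel is.
"rutam" has last vowel 'a'. The stems whose last vowel is 'a' (gukaw → gukwen, larag → largen) delete the last vowel and add -en.
The other patterns: stems whose last vowel is 'u' add -ani; stems whose last vowel is 'i' add the prefix de-; stems whose last vowel is 'e' add ti- … -ori around the stem.
So rutam → rutmen.

rutmen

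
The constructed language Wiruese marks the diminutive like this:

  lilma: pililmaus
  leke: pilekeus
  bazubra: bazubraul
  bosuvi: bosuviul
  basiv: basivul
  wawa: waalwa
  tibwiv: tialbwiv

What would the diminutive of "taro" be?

lilma and bazubra both end in -a yet inflect differently (pililmaus, bazubraul), so the final letter is not what conditions the rule; the first letter is.
"taro" begins with t-. The one such stem in the data (tibwiv → tialbwiv) inserts -al- after the first vowel (as does wawa), so the same rule applies.
The other patterns: stems beginning with l- add pi- … -us around the stem; stems beginning with b- add -ul.
So taro → taalro.

taalro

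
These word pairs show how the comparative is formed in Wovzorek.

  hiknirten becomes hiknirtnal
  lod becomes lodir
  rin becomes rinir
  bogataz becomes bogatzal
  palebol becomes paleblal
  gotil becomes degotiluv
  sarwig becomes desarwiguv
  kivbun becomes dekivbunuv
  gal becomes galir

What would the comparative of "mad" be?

gal and gotil both end in -l yet inflect differently (galir, degotiluv), so the final letter is not what conditions the rule; the number of vowels is.
"mad" has 1 vowel. The stems with 1 vowel (lod → lodir, gal → galir, rin → rinir) add -ir.
So mad → madir.

madir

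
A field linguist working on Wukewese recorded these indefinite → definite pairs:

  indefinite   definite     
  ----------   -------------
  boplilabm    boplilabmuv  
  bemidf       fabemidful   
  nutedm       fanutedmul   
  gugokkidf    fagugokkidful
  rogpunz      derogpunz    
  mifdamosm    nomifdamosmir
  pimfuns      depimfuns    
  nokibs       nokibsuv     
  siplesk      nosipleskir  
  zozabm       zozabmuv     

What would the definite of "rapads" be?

farapadsul

"rapads" has second-to-last letter 'd'. The stems whose second-to-last letter is 'd' (nutedm → fanutedmul, bemidf → fabemidful, gugokkidf → fagugokkidful) add fa- … -ul around the stem.
The other patterns: stems whose second-to-last letter is 'b' add -uv; stems whose second-to-last letter is 's' add no- … -ir around the stem; stems whose second-to-last letter is 'n' add the prefix de-.
So rapads → farapadsul.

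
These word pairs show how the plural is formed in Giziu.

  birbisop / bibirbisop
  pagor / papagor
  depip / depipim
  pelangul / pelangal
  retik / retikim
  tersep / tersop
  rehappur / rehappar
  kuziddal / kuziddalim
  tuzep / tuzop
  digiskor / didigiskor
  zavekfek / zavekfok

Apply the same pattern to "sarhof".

birbisop and tuzep both end in -p yet inflect differently (bibirbisop, tuzop), so the final letter is not what conditions the rule; the last vowel is.
"sarhof" has last vowel 'o'. The stems whose last vowel is 'o' (birbisop → bibirbisop, digiskor → didigiskor, pagor → papagor) repeat the first consonant+vowel as a prefix.
The other patterns: stems whose last vowel is 'e' change the last vowel to 'o'; stems whose last vowel is 'u' change the last vowel to 'a'; stems whose last vowel is 'a' or 'i' add -im.
So sarhof → sasarhof.

sasarhof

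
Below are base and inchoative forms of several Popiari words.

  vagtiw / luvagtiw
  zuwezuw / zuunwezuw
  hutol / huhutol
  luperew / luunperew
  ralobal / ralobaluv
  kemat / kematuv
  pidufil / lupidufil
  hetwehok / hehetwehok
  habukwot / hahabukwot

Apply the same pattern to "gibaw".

"gibaw" has last vowel 'a'. The stems whose last vowel is 'a' (kemat → kematuv, ralobal → ralobaluv) add -uv.
The other patterns: stems whose last vowel is 'i' add the prefix lu-; stems whose last vowel is 'o' repeat the first consonant+vowel as a prefix; stems whose last vowel is 'e' or 'u' insert -un- after the first vowel.
So gibaw → gibawuv.

gibawuv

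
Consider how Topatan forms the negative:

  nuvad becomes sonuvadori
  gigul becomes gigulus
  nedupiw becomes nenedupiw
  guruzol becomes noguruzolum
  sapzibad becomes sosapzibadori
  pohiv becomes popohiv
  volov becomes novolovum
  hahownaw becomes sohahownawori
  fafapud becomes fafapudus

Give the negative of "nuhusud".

nuhusudus

guruzol and gigul both end in -l yet inflect differently (noguruzolum, gigulus), so the final letter is not what conditions the rule; the last vowel is.
"nuhusud" has last vowel 'u'. The stems whose last vowel is 'u' (fafapud → fafapudus, gigul → gigulus) add -us.
So nuhusud → nuhusudus.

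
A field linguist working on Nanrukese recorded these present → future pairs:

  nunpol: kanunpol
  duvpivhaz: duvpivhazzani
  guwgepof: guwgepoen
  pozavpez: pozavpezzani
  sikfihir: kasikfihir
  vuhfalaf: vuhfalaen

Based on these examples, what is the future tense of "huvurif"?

huvurien

vuhfalaf and duvpivhaz both have last vowel 'a' yet inflect differently (vuhfalaen, duvpivhazzani), so the last vowel is not what conditions the rule; the final letter is.
"huvurif" ends in -f. The stems ending in -f (guwgepof → guwgepoen, vuhfalaf → vuhfalaen) drop the final letter and add -en.
The other patterns: stems ending in -z double the final consonant and add -ani; stems ending in -l or -r add the prefix ka-.
So huvurif → huvurien.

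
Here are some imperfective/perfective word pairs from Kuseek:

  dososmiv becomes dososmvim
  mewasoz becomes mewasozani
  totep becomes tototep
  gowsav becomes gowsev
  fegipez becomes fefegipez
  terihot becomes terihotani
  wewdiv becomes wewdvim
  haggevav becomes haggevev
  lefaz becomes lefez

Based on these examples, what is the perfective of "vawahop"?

mewasoz and fegipez both end in -z yet inflect differently (mewasozani, fefegipez), so the final letter is not what conditions the rule; the last vowel is.
"vawahop" has last vowel 'o'. The stems whose last vowel is 'o' (mewasoz → mewasozani, terihot → terihotani) add -ani.
The other patterns: stems whose last vowel is 'e' repeat the first consonant+vowel as a prefix; stems whose last vowel is 'i' delete the last vowel and add -im; stems whose last vowel is 'a' change the last vowel to 'e'.
So vawahop → vawahopani.

vawahopani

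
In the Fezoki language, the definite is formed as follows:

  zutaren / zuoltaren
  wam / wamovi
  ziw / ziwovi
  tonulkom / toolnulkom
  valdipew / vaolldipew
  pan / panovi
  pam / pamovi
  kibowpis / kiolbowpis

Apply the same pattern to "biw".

biwovi

pan and zutaren both end in -n yet inflect differently (panovi, zuoltaren), so the final letter is not what conditions the rule; the number of vowels is.
"biw" has 1 vowel. The stems with 1 vowel (pan → panovi, ziw → ziwovi, wam → wamovi) add -ovi.
So biw → biwovi.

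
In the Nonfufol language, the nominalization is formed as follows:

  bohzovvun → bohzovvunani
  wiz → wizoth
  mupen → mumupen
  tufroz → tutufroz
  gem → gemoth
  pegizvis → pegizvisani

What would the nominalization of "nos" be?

wiz and tufroz both end in -z yet inflect differently (wizoth, tutufroz), so the final letter is not what conditions the rule; the number of vowels is.
"nos" has 1 vowel. The stems with 1 vowel (wiz → wizoth, gem → gemoth) add -oth.
The other patterns: stems with 2 vowels repeat the first consonant+vowel as a prefix; stems with 3 vowels add -ani.
So nos → nosoth.

nosoth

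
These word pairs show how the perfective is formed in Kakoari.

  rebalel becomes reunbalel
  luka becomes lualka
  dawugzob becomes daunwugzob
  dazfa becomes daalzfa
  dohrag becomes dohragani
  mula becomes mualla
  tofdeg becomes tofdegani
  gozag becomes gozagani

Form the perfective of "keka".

"keka" ends in -a. The stems ending in -a (luka → lualka, dazfa → daalzfa, mula → mualla) insert -al- after the first vowel.
So keka → kealka.

kealka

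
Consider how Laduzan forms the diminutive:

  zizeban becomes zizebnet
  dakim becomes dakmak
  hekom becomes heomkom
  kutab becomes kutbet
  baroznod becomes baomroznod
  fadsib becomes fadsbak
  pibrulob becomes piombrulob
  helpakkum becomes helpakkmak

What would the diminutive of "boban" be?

pibrulob and kutab both end in -b yet inflect differently (piombrulob, kutbet), so the final letter is not what conditions the rule; the last vowel is.
"boban" has last vowel 'a'. The stems whose last vowel is 'a' (zizeban → zizebnet, kutab → kutbet) delete the last vowel and add -et.
So boban → bobnet.

bobnet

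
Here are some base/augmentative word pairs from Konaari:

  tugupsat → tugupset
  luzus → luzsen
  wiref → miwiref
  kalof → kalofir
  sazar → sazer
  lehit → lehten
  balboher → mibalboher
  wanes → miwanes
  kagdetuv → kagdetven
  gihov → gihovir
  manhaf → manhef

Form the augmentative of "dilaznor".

gihov and kagdetuv both end in -v yet inflect differently (gihovir, kagdetven), so the final letter is not what conditions the rule; the last vowel is.
"dilaznor" has last vowel 'o'. The stems whose last vowel is 'o' (kalof → kalofir, gihov → gihovir) add -ir.
The other patterns: stems whose last vowel is 'i' or 'u' delete the last vowel and add -en; stems whose last vowel is 'a' change the last vowel to 'e'; stems whose last vowel is 'e' add the prefix mi-.
So dilaznor → dilaznorir.

dilaznorir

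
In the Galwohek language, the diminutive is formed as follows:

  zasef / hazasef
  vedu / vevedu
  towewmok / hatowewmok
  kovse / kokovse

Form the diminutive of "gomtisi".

kovse and zasef both have last vowel 'e' yet inflect differently (kokovse, hazasef), so the last vowel is not what conditions the rule; whether the stem ends in a vowel or a consonant is.
"gomtisi" ends in a vowel. The stems ending in a vowel (kovse → kokovse, vedu → vevedu) repeat the first consonant+vowel as a prefix.
The other pattern: stems ending in a consonant add the prefix ha-.
So gomtisi → gogomtisi.

gogomtisi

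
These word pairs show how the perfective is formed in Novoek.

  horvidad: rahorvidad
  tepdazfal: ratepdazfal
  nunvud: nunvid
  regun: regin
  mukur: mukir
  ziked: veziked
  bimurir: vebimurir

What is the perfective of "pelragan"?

horvidad and nunvud both end in -d yet inflect differently (rahorvidad, nunvid), so the final letter is not what conditions the rule; the last vowel is.
"pelragan" has last vowel 'a'. The stems whose last vowel is 'a' (horvidad → rahorvidad, tepdazfal → ratepdazfal) add the prefix ra-.
The other patterns: stems whose last vowel is 'u' change the last vowel to 'i'; stems whose last vowel is 'e' or 'i' add the prefix ve-.
So pelragan → rapelragan.

rapelragan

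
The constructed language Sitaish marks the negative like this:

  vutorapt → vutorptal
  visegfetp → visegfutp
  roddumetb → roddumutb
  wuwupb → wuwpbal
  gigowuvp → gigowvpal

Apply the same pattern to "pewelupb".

wuwupb and roddumetb both end in -b yet inflect differently (wuwpbal, roddumutb), so the final letter is not what conditions the rule; the second-to-last letter is.
"pewelupb" has second-to-last letter 'p'. The stems whose second-to-last letter is 'p' (wuwupb → wuwpbal, vutorapt → vutorptal) delete the last vowel and add -al.
The other pattern: stems whose second-to-last letter is 't' change the last vowel to 'u'.
So pewelupb → pewelpbal.

pewelpbal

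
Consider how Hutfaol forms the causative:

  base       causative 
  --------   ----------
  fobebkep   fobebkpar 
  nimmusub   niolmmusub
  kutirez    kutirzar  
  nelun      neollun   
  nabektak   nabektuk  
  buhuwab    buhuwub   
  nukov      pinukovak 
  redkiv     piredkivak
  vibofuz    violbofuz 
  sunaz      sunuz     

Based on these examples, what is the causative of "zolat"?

vibofuz and kutirez both end in -z yet inflect differently (violbofuz, kutirzar), so the final letter is not what conditions the rule; the last vowel is.
"zolat" has last vowel 'a'. The stems whose last vowel is 'a' (sunaz → sunuz, nabektak → nabektuk, buhuwab → buhuwub) change the last vowel to 'u'.
The other patterns: stems whose last vowel is 'u' insert -ol- after the first vowel; stems whose last vowel is 'e' delete the last vowel and add -ar; stems whose last vowel is 'i' or 'o' add pi- … -ak around the stem.
So zolat → zolut.

zolut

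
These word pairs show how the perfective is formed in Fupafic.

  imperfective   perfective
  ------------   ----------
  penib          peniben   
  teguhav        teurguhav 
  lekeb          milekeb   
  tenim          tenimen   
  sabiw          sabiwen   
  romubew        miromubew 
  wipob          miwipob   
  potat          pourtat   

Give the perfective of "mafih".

"mafih" has last vowel 'i'. The stems whose last vowel is 'i' (sabiw → sabiwen, penib → peniben, tenim → tenimen) add -en.
The other patterns: stems whose last vowel is 'a' insert -ur- after the first vowel; stems whose last vowel is 'e' or 'o' add the prefix mi-.
So mafih → mafihen.

mafihen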